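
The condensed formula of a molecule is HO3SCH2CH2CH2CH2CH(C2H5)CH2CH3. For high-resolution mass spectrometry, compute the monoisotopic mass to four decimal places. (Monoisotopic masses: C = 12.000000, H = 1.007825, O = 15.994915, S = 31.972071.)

Atom tally by fragment:
  HO3SCH2 → C:1 H:3 S:1 O:3
  CH2 → C:1 H:2
  CH2 → C:1 H:2
  CH2 → C:1 H:2
  CH(C2H5) → C:3 H:6
  CH2 → C:1 H:2
  CH3 → C:1 H:3
Element totals:
  C: 9
  H: 20
  O: 3
  S: 1
Molecular formula: C9H20O3S.
  M = 9(12.0) + 20(1.007825) + 3(15.994915) + 31.972071
    = 108.000000 + 20.156500 + 47.984745 + 31.972071 = 208.113316

208.1133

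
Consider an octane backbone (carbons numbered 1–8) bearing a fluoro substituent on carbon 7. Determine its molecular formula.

C8H17F

Atom tally by fragment:
  CH3 → C:1 H:3
  CH2 → C:1 H:2
  CH2 → C:1 H:2
  CH2 → C:1 H:2
  CH2 → C:1 H:2
  CH2 → C:1 H:2
  CH(F) → C:1 H:1 F:1
  CH3 → C:1 H:3
Element totals:
  C: 8
  H: 17
  F: 1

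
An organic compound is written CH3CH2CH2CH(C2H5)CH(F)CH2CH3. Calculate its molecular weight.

146.25 g/mol

Atom tally by fragment:
  CH3 → C:1 H:3
  CH2 → C:1 H:2
  CH2 → C:1 H:2
  CH(C2H5) → C:3 H:6
  CH(F) → C:1 H:1 F:1
  CH2 → C:1 H:2
  CH3 → C:1 H:3
Element totals:
  C: 9
  H: 19
  F: 1
Molecular formula: C9H19F.
  M = 9(12.011) + 19(1.008) + 18.998
    = 108.099 + 19.152 + 18.998 = 146.249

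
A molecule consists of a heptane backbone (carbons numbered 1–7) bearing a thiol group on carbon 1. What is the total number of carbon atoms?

7

Atom tally by fragment:
  HSCH2 → C:1 H:3 S:1
  CH2 → C:1 H:2
  CH2 → C:1 H:2
  CH2 → C:1 H:2
  CH2 → C:1 H:2
  CH2 → C:1 H:2
  CH3 → C:1 H:3
Element totals:
  C: 7
  H: 16
  S: 1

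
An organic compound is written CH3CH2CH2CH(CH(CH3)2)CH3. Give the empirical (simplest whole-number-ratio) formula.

Element totals:
  C: 8
  H: 18
Molecular formula: C8H18.
gcd of subscripts = 2; dividing each by 2:
  C: 8/2 = 4
  H: 18/2 = 9

C4H9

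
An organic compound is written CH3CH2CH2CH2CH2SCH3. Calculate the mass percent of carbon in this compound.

60.95%

Element totals:
  C: 6
  H: 14
  S: 1
Molecular formula: C6H14S.
Molar mass = 118.238 g/mol.
Mass from C: 6 × 12.011 = 72.066 g/mol.
%C = 72.066 / 118.238 × 100 = 60.95%.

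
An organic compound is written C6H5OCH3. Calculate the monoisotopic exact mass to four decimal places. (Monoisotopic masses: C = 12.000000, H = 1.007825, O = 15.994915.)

108.0575

Atom tally by fragment:
  benzene ring core → C:6 H:6
  (− 1 ring H displaced by substituents)
  + OCH3 → C:1 H:3 O:1
Element totals:
  C: 7
  H: 8
  O: 1
Molecular formula: C7H8O.
  M = 7(12.0) + 8(1.007825) + 15.994915
    = 84.000000 + 8.062600 + 15.994915 = 108.057515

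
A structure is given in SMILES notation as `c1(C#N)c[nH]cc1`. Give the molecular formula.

C5H4N2

Atom tally by fragment:
  pyrrole ring core → C:4 H:5 N:1
  (− 1 ring H displaced by substituents)
  + CN → C:1 N:1
Element totals:
  C: 5
  H: 4
  N: 2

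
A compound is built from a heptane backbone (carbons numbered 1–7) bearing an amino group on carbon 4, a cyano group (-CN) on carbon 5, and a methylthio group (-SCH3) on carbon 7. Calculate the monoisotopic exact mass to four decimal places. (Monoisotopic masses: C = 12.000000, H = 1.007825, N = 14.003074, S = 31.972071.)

Atom tally by fragment:
  CH3 → C:1 H:3
  CH2 → C:1 H:2
  CH2 → C:1 H:2
  CH(NH2) → C:1 H:3 N:1
  CH(CN) → C:2 H:1 N:1
  CH2 → C:1 H:2
  CH2SCH3 → C:2 H:5 S:1
Element totals:
  C: 9
  H: 18
  N: 2
  S: 1
Molecular formula: C9H18N2S.
  M = 9(12.0) + 18(1.007825) + 2(14.003074) + 31.972071
    = 108.000000 + 18.140850 + 28.006148 + 31.972071 = 186.119069

186.1191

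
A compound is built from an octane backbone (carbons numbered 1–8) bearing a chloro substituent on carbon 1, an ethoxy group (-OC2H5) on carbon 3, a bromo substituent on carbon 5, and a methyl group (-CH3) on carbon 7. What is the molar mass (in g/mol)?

Atom tally by fragment:
  ClCH2 → C:1 H:2 Cl:1
  CH2 → C:1 H:2
  CH(OC2H5) → C:3 H:6 O:1
  CH2 → C:1 H:2
  CH(Br) → C:1 H:1 Br:1
  CH2 → C:1 H:2
  CH(CH3) → C:2 H:4
  CH3 → C:1 H:3
Element totals:
  C: 11
  H: 22
  Br: 1
  Cl: 1
  O: 1
Molecular formula: C11H22BrClO.
  M = 11(12.011) + 22(1.008) + 79.904 + 35.45 + 15.999
    = 132.121 + 22.176 + 79.904 + 35.450 + 15.999 = 285.650

285.65 g/mol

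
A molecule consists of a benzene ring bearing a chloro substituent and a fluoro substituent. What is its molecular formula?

C6H4ClF

Atom tally by fragment:
  benzene ring core → C:6 H:6
  (− 2 ring H displaced by substituents)
  + Cl → Cl:1
  + F → F:1
Element totals:
  C: 6
  H: 4
  Cl: 1
  F: 1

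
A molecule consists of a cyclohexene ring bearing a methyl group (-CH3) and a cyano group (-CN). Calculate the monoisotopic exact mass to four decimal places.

121.0891

Atom tally by fragment:
  cyclohexene ring core → C:6 H:10
  (− 2 ring H displaced by substituents)
  + CH3 → C:1 H:3
  + CN → C:1 N:1
Element totals:
  C: 8
  H: 11
  N: 1
Molecular formula: C8H11N.
  M = 8(12.0) + 11(1.007825) + 14.003074
    = 96.000000 + 11.086075 + 14.003074 = 121.089149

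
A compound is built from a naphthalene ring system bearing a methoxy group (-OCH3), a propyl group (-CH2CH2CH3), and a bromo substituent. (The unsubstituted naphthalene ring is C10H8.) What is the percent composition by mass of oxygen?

Atom tally by fragment:
  naphthalene ring system core → C:10 H:8
  (− 3 ring H displaced by substituents)
  + OCH3 → C:1 H:3 O:1
  + CH2CH2CH3 → C:3 H:7
  + Br → Br:1
Element totals:
  C: 14
  H: 15
  Br: 1
  O: 1
Molecular formula: C14H15BrO.
Molar mass = 279.177 g/mol.
Mass from O: 1 × 15.999 = 15.999 g/mol.
%O = 15.999 / 279.177 × 100 = 5.73%.

5.73%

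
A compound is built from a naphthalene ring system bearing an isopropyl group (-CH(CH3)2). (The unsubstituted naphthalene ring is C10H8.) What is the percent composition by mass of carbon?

Atom tally by fragment:
  naphthalene ring system core → C:10 H:8
  (− 1 ring H displaced by substituents)
  + CH(CH3)2 → C:3 H:7
Element totals:
  C: 13
  H: 14
Molecular formula: C13H14.
Molar mass = 170.255 g/mol.
Mass from C: 13 × 12.011 = 156.143 g/mol.
%C = 156.143 / 170.255 × 100 = 91.71%.

91.71%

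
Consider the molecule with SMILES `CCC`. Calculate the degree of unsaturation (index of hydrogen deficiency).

Atom tally by fragment:
  CH3 → C:1 H:3
  CH2 → C:1 H:2
  CH3 → C:1 H:3
Element totals:
  C: 3
  H: 8
Molecular formula: C3H8.
DoU = (2C + 2 + N − H − X) / 2 = (2·3 + 2 + 0 − 8 − 0) / 2 = 0.

0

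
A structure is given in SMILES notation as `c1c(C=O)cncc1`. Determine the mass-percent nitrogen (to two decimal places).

Atom tally by fragment:
  pyridine ring core → C:5 H:5 N:1
  (− 1 ring H displaced by substituents)
  + CHO → C:1 H:1 O:1
Element totals:
  C: 6
  H: 5
  N: 1
  O: 1
Molecular formula: C6H5NO.
Molar mass = 107.112 g/mol.
Mass from N: 1 × 14.007 = 14.007 g/mol.
%N = 14.007 / 107.112 × 100 = 13.08%.

13.08%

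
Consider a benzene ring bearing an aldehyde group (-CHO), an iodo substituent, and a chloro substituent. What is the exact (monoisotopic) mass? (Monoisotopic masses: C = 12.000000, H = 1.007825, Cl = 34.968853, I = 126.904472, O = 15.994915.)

Atom tally by fragment:
  benzene ring core → C:6 H:6
  (− 3 ring H displaced by substituents)
  + CHO → C:1 H:1 O:1
  + I → I:1
  + Cl → Cl:1
Element totals:
  C: 7
  H: 4
  Cl: 1
  I: 1
  O: 1
Molecular formula: C7H4ClIO.
  M = 7(12.0) + 4(1.007825) + 34.968853 + 126.904472 + 15.994915
    = 84.000000 + 4.031300 + 34.968853 + 126.904472 + 15.994915 = 265.899540

265.8995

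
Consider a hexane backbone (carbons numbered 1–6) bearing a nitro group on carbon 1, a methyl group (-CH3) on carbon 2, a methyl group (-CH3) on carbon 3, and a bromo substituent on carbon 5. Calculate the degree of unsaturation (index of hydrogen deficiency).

1

Atom tally by fragment:
  O2NCH2 → C:1 H:2 N:1 O:2
  CH(CH3) → C:2 H:4
  CH(CH3) → C:2 H:4
  CH2 → C:1 H:2
  CH(Br) → C:1 H:1 Br:1
  CH3 → C:1 H:3
Element totals:
  C: 8
  H: 16
  Br: 1
  N: 1
  O: 2
Molecular formula: C8H16BrNO2.
DoU = (2C + 2 + N − H − X) / 2 = (2·8 + 2 + 1 − 16 − 1) / 2 = 1.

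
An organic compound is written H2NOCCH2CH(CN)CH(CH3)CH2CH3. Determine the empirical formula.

Atom tally by fragment:
  H2NOCCH2 → C:2 H:4 O:1 N:1
  CH(CN) → C:2 H:1 N:1
  CH(CH3) → C:2 H:4
  CH2 → C:1 H:2
  CH3 → C:1 H:3
Element totals:
  C: 8
  H: 14
  N: 2
  O: 1
Molecular formula: C8H14N2O.
gcd of subscripts (8, 14, 2, 1) = 1, so the empirical formula equals the molecular formula.

C8H14N2O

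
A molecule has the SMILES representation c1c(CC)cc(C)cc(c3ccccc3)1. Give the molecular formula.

Atom tally by fragment:
  benzene ring core → C:6 H:6
  (− 3 ring H displaced by substituents)
  + C2H5 → C:2 H:5
  + CH3 → C:1 H:3
  + C6H5 → C:6 H:5
Element totals:
  C: 15
  H: 16

C15H16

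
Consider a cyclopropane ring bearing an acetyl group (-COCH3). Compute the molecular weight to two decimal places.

84.12 g/mol

Atom tally by fragment:
  cyclopropane ring core → C:3 H:6
  (− 1 ring H displaced by substituents)
  + COCH3 → C:2 H:3 O:1
Element totals:
  C: 5
  H: 8
  O: 1
Molecular formula: C5H8O.
  M = 5(12.011) + 8(1.008) + 15.999
    = 60.055 + 8.064 + 15.999 = 84.118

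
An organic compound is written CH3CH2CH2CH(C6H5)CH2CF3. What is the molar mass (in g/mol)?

216.25 g/mol

Atom tally by fragment:
  CH3 → C:1 H:3
  CH2 → C:1 H:2
  CH2 → C:1 H:2
  CH(C6H5) → C:7 H:6
  CH2CF3 → C:2 H:2 F:3
Element totals:
  C: 12
  H: 15
  F: 3
Molecular formula: C12H15F3.
  M = 12(12.011) + 15(1.008) + 3(18.998)
    = 144.132 + 15.120 + 56.994 = 216.246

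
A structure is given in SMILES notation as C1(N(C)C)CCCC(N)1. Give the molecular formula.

Atom tally by fragment:
  cyclopentane ring core → C:5 H:10
  (− 2 ring H displaced by substituents)
  + N(CH3)2 → N:1 C:2 H:6
  + NH2 → N:1 H:2
Element totals:
  C: 7
  H: 16
  N: 2

C7H16N2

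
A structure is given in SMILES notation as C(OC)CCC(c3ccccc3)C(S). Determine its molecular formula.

Atom tally by fragment:
  CH3OCH2 → C:2 H:5 O:1
  CH2 → C:1 H:2
  CH2 → C:1 H:2
  CH(C6H5) → C:7 H:6
  CH2SH → C:1 H:3 S:1
Element totals:
  C: 12
  H: 18
  O: 1
  S: 1

C12H18OS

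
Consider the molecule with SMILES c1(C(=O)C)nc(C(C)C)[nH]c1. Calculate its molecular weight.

Atom tally by fragment:
  imidazole ring core → C:3 H:4 N:2
  (− 2 ring H displaced by substituents)
  + COCH3 → C:2 H:3 O:1
  + CH(CH3)2 → C:3 H:7
Element totals:
  C: 8
  H: 12
  N: 2
  O: 1
Molecular formula: C8H12N2O.
  M = 8(12.011) + 12(1.008) + 2(14.007) + 15.999
    = 96.088 + 12.096 + 28.014 + 15.999 = 152.197

152.20 g/mol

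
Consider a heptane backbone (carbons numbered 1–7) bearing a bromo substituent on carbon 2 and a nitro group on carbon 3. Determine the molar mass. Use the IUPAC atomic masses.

224.10 g/mol

Atom tally by fragment:
  CH3 → C:1 H:3
  CH(Br) → C:1 H:1 Br:1
  CH(NO2) → C:1 H:1 N:1 O:2
  CH2 → C:1 H:2
  CH2 → C:1 H:2
  CH2 → C:1 H:2
  CH3 → C:1 H:3
Element totals:
  C: 7
  H: 14
  Br: 1
  N: 1
  O: 2
Molecular formula: C7H14BrNO2.
  M = 7(12.011) + 14(1.008) + 79.904 + 14.007 + 2(15.999)
    = 84.077 + 14.112 + 79.904 + 14.007 + 31.998 = 224.098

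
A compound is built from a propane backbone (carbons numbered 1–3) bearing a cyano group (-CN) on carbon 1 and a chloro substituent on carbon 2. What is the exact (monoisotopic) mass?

103.0189

Atom tally by fragment:
  NCCH2 → C:2 H:2 N:1
  CH(Cl) → C:1 H:1 Cl:1
  CH3 → C:1 H:3
Element totals:
  C: 4
  H: 6
  Cl: 1
  N: 1
Molecular formula: C4H6ClN.
  M = 4(12.0) + 6(1.007825) + 34.968853 + 14.003074
    = 48.000000 + 6.046950 + 34.968853 + 14.003074 = 103.018877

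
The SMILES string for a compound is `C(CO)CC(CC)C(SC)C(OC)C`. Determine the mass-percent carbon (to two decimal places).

59.95%

Atom tally by fragment:
  HOCH2CH2 → C:2 H:5 O:1
  CH2 → C:1 H:2
  CH(C2H5) → C:3 H:6
  CH(SCH3) → C:2 H:4 S:1
  CH(OCH3) → C:2 H:4 O:1
  CH3 → C:1 H:3
Element totals:
  C: 11
  H: 24
  O: 2
  S: 1
Molecular formula: C11H24O2S.
Molar mass = 220.371 g/mol.
Mass from C: 11 × 12.011 = 132.121 g/mol.
%C = 132.121 / 220.371 × 100 = 59.95%.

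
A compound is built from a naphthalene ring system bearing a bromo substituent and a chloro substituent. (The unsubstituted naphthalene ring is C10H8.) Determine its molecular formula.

C10H6BrCl

Atom tally by fragment:
  naphthalene ring system core → C:10 H:8
  (− 2 ring H displaced by substituents)
  + Br → Br:1
  + Cl → Cl:1
Element totals:
  C: 10
  H: 6
  Br: 1
  Cl: 1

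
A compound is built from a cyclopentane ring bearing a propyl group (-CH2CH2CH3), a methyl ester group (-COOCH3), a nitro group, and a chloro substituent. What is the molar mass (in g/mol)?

Atom tally by fragment:
  cyclopentane ring core → C:5 H:10
  (− 4 ring H displaced by substituents)
  + CH2CH2CH3 → C:3 H:7
  + COOCH3 → C:2 H:3 O:2
  + NO2 → N:1 O:2
  + Cl → Cl:1
Element totals:
  C: 10
  H: 16
  Cl: 1
  N: 1
  O: 4
Molecular formula: C10H16ClNO4.
  M = 10(12.011) + 16(1.008) + 35.45 + 14.007 + 4(15.999)
    = 120.110 + 16.128 + 35.450 + 14.007 + 63.996 = 249.691

249.69 g/mol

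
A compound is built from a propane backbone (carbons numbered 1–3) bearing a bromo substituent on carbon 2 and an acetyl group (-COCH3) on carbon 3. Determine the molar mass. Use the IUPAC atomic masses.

165.03 g/mol

Atom tally by fragment:
  CH3 → C:1 H:3
  CH(Br) → C:1 H:1 Br:1
  CH2COCH3 → C:3 H:5 O:1
Element totals:
  C: 5
  H: 9
  Br: 1
  O: 1
Molecular formula: C5H9BrO.
  M = 5(12.011) + 9(1.008) + 79.904 + 15.999
    = 60.055 + 9.072 + 79.904 + 15.999 = 165.030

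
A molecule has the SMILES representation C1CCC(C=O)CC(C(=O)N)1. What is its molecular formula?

C8H13NO2

Atom tally by fragment:
  cyclohexane ring core → C:6 H:12
  (− 2 ring H displaced by substituents)
  + CHO → C:1 H:1 O:1
  + CONH2 → C:1 H:2 O:1 N:1
Element totals:
  C: 8
  H: 13
  N: 1
  O: 2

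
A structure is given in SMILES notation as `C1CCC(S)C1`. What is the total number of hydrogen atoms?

Atom tally by fragment:
  cyclopentane ring core → C:5 H:10
  (− 1 ring H displaced by substituents)
  + SH → S:1 H:1
Element totals:
  C: 5
  H: 10
  S: 1

10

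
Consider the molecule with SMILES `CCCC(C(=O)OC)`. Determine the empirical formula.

C3H6O

Atom tally by fragment:
  CH3 → C:1 H:3
  CH2 → C:1 H:2
  CH2 → C:1 H:2
  CH2COOCH3 → C:3 H:5 O:2
Element totals:
  C: 6
  H: 12
  O: 2
Molecular formula: C6H12O2.
gcd of subscripts = 2; dividing each by 2:
  C: 6/2 = 3
  H: 12/2 = 6
  O: 2/2 = 1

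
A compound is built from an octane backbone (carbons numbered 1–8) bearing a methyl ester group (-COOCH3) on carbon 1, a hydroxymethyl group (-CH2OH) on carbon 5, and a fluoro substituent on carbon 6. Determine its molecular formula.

Atom tally by fragment:
  CH3OOCCH2 → C:3 H:5 O:2
  CH2 → C:1 H:2
  CH2 → C:1 H:2
  CH2 → C:1 H:2
  CH(CH2OH) → C:2 H:4 O:1
  CH(F) → C:1 H:1 F:1
  CH2 → C:1 H:2
  CH3 → C:1 H:3
Element totals:
  C: 11
  H: 21
  F: 1
  O: 3

C11H21FO3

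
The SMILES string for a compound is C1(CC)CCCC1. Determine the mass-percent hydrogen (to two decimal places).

Atom tally by fragment:
  cyclopentane ring core → C:5 H:10
  (− 1 ring H displaced by substituents)
  + C2H5 → C:2 H:5
Element totals:
  C: 7
  H: 14
Molecular formula: C7H14.
Molar mass = 98.189 g/mol.
Mass from H: 14 × 1.008 = 14.112 g/mol.
%H = 14.112 / 98.189 × 100 = 14.37%.

14.37%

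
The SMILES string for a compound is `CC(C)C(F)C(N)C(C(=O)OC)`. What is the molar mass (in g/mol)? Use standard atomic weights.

177.22 g/mol

Atom tally by fragment:
  CH3 → C:1 H:3
  CH(CH3) → C:2 H:4
  CH(F) → C:1 H:1 F:1
  CH(NH2) → C:1 H:3 N:1
  CH2COOCH3 → C:3 H:5 O:2
Element totals:
  C: 8
  H: 16
  F: 1
  N: 1
  O: 2
Molecular formula: C8H16FNO2.
  M = 8(12.011) + 16(1.008) + 18.998 + 14.007 + 2(15.999)
    = 96.088 + 16.128 + 18.998 + 14.007 + 31.998 = 177.219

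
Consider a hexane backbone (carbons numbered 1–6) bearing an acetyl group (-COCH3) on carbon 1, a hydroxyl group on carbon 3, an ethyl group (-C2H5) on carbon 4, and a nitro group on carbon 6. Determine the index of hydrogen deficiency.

Atom tally by fragment:
  CH3COCH2 → C:3 H:5 O:1
  CH2 → C:1 H:2
  CH(OH) → C:1 H:2 O:1
  CH(C2H5) → C:3 H:6
  CH2 → C:1 H:2
  CH2NO2 → C:1 H:2 N:1 O:2
Element totals:
  C: 10
  H: 19
  N: 1
  O: 4
Molecular formula: C10H19NO4.
DoU = (2C + 2 + N − H − X) / 2 = (2·10 + 2 + 1 − 19 − 0) / 2 = 2.

2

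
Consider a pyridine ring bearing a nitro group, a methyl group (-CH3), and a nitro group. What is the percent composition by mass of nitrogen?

22.95%

Atom tally by fragment:
  pyridine ring core → C:5 H:5 N:1
  (− 3 ring H displaced by substituents)
  + NO2 → N:1 O:2
  + CH3 → C:1 H:3
  + NO2 → N:1 O:2
Element totals:
  C: 6
  H: 5
  N: 3
  O: 4
Molecular formula: C6H5N3O4.
Molar mass = 183.123 g/mol.
Mass from N: 3 × 14.007 = 42.021 g/mol.
%N = 42.021 / 183.123 × 100 = 22.95%.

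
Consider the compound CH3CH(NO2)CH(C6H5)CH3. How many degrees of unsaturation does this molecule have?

5

Atom tally by fragment:
  CH3 → C:1 H:3
  CH(NO2) → C:1 H:1 N:1 O:2
  CH(C6H5) → C:7 H:6
  CH3 → C:1 H:3
Element totals:
  C: 10
  H: 13
  N: 1
  O: 2
Molecular formula: C10H13NO2.
DoU = (2C + 2 + N − H − X) / 2 = (2·10 + 2 + 1 − 13 − 0) / 2 = 5.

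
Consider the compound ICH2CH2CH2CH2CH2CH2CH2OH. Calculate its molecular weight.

Atom tally by fragment:
  ICH2 → C:1 H:2 I:1
  CH2 → C:1 H:2
  CH2 → C:1 H:2
  CH2 → C:1 H:2
  CH2 → C:1 H:2
  CH2CH2OH → C:2 H:5 O:1
Element totals:
  C: 7
  H: 15
  I: 1
  O: 1
Molecular formula: C7H15IO.
  M = 7(12.011) + 15(1.008) + 126.904 + 15.999
    = 84.077 + 15.120 + 126.904 + 15.999 = 242.100

242.10 g/mol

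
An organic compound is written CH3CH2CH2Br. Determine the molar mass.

Atom tally by fragment:
  CH3 → C:1 H:3
  CH2 → C:1 H:2
  CH2Br → C:1 H:2 Br:1
Element totals:
  C: 3
  H: 7
  Br: 1
Molecular formula: C3H7Br.
  M = 3(12.011) + 7(1.008) + 79.904
    = 36.033 + 7.056 + 79.904 = 122.993

122.99 g/mol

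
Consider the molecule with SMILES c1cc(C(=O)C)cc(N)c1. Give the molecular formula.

C8H9NO

Atom tally by fragment:
  benzene ring core → C:6 H:6
  (− 2 ring H displaced by substituents)
  + COCH3 → C:2 H:3 O:1
  + NH2 → N:1 H:2
Element totals:
  C: 8
  H: 9
  N: 1
  O: 1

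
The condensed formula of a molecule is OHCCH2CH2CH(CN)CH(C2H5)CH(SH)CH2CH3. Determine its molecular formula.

C11H19NOS

Element totals:
  C: 11
  H: 19
  N: 1
  O: 1
  S: 1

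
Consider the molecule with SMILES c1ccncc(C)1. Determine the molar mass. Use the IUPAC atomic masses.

93.13 g/mol

Atom tally by fragment:
  pyridine ring core → C:5 H:5 N:1
  (− 1 ring H displaced by substituents)
  + CH3 → C:1 H:3
Element totals:
  C: 6
  H: 7
  N: 1
Molecular formula: C6H7N.
  M = 6(12.011) + 7(1.008) + 14.007
    = 72.066 + 7.056 + 14.007 = 93.129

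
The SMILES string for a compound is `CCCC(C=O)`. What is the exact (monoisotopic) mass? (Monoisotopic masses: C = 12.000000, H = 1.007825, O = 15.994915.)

86.0732

Atom tally by fragment:
  CH3 → C:1 H:3
  CH2 → C:1 H:2
  CH2 → C:1 H:2
  CH2CHO → C:2 H:3 O:1
Element totals:
  C: 5
  H: 10
  O: 1
Molecular formula: C5H10O.
  M = 5(12.0) + 10(1.007825) + 15.994915
    = 60.000000 + 10.078250 + 15.994915 = 86.073165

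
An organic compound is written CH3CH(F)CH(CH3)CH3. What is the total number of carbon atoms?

5

Atom tally by fragment:
  CH3 → C:1 H:3
  CH(F) → C:1 H:1 F:1
  CH(CH3) → C:2 H:4
  CH3 → C:1 H:3
Element totals:
  C: 5
  H: 11
  F: 1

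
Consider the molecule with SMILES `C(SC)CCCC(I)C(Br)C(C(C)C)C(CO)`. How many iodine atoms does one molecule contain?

1

Atom tally by fragment:
  CH3SCH2 → C:2 H:5 S:1
  CH2 → C:1 H:2
  CH2 → C:1 H:2
  CH2 → C:1 H:2
  CH(I) → C:1 H:1 I:1
  CH(Br) → C:1 H:1 Br:1
  CH(CH(CH3)2) → C:4 H:8
  CH2CH2OH → C:2 H:5 O:1
Element totals:
  C: 13
  H: 26
  Br: 1
  I: 1
  O: 1
  S: 1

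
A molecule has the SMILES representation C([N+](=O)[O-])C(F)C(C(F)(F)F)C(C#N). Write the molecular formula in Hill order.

Atom tally by fragment:
  O2NCH2 → C:1 H:2 N:1 O:2
  CH(F) → C:1 H:1 F:1
  CH(CF3) → C:2 H:1 F:3
  CH2CN → C:2 H:2 N:1
Element totals:
  C: 6
  H: 6
  F: 4
  N: 2
  O: 2

C6H6F4N2O2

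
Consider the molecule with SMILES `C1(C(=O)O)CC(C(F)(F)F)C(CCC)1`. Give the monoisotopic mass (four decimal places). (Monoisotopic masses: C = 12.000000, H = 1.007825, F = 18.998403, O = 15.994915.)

Atom tally by fragment:
  cyclobutane ring core → C:4 H:8
  (− 3 ring H displaced by substituents)
  + COOH → C:1 H:1 O:2
  + CF3 → C:1 F:3
  + CH2CH2CH3 → C:3 H:7
Element totals:
  C: 9
  H: 13
  F: 3
  O: 2
Molecular formula: C9H13F3O2.
  M = 9(12.0) + 13(1.007825) + 3(18.998403) + 2(15.994915)
    = 108.000000 + 13.101725 + 56.995209 + 31.989830 = 210.086764

210.0868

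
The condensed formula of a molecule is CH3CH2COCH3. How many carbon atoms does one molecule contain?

Atom tally by fragment:
  CH3 → C:1 H:3
  CH2COCH3 → C:3 H:5 O:1
Element totals:
  C: 4
  H: 8
  O: 1

4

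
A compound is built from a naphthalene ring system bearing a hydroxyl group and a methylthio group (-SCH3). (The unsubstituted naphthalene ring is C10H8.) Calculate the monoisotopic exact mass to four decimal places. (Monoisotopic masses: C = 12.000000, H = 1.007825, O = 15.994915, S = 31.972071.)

190.0452

Atom tally by fragment:
  naphthalene ring system core → C:10 H:8
  (− 2 ring H displaced by substituents)
  + OH → O:1 H:1
  + SCH3 → C:1 H:3 S:1
Element totals:
  C: 11
  H: 10
  O: 1
  S: 1
Molecular formula: C11H10OS.
  M = 11(12.0) + 10(1.007825) + 15.994915 + 31.972071
    = 132.000000 + 10.078250 + 15.994915 + 31.972071 = 190.045236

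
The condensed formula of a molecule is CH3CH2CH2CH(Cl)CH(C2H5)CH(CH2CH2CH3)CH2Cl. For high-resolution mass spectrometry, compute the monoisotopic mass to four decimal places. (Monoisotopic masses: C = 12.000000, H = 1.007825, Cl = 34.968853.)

Atom tally by fragment:
  CH3 → C:1 H:3
  CH2 → C:1 H:2
  CH2 → C:1 H:2
  CH(Cl) → C:1 H:1 Cl:1
  CH(C2H5) → C:3 H:6
  CH(CH2CH2CH3) → C:4 H:8
  CH2Cl → C:1 H:2 Cl:1
Element totals:
  C: 12
  H: 24
  Cl: 2
Molecular formula: C12H24Cl2.
  M = 12(12.0) + 24(1.007825) + 2(34.968853)
    = 144.000000 + 24.187800 + 69.937706 = 238.125506

238.1255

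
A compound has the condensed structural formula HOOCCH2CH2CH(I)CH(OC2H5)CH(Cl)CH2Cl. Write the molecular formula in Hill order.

Element totals:
  C: 9
  H: 15
  Cl: 2
  I: 1
  O: 3

C9H15Cl2IO3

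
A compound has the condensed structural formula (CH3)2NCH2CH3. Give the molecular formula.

C4H11N

Atom tally by fragment:
  (CH3)2NCH2 → C:3 H:8 N:1
  CH3 → C:1 H:3
Element totals:
  C: 4
  H: 11
  N: 1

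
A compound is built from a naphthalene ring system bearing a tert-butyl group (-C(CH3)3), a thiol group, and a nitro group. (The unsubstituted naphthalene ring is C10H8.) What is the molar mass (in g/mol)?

261.34 g/mol

Atom tally by fragment:
  naphthalene ring system core → C:10 H:8
  (− 3 ring H displaced by substituents)
  + C(CH3)3 → C:4 H:9
  + SH → S:1 H:1
  + NO2 → N:1 O:2
Element totals:
  C: 14
  H: 15
  N: 1
  O: 2
  S: 1
Molecular formula: C14H15NO2S.
  M = 14(12.011) + 15(1.008) + 14.007 + 2(15.999) + 32.06
    = 168.154 + 15.120 + 14.007 + 31.998 + 32.060 = 261.339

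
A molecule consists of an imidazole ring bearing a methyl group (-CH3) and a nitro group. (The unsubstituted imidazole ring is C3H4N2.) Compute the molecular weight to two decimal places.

Atom tally by fragment:
  imidazole ring core → C:3 H:4 N:2
  (− 2 ring H displaced by substituents)
  + CH3 → C:1 H:3
  + NO2 → N:1 O:2
Element totals:
  C: 4
  H: 5
  N: 3
  O: 2
Molecular formula: C4H5N3O2.
  M = 4(12.011) + 5(1.008) + 3(14.007) + 2(15.999)
    = 48.044 + 5.040 + 42.021 + 31.998 = 127.103

127.10 g/mol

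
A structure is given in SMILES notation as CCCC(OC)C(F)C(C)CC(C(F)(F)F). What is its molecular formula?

Atom tally by fragment:
  CH3 → C:1 H:3
  CH2 → C:1 H:2
  CH2 → C:1 H:2
  CH(OCH3) → C:2 H:4 O:1
  CH(F) → C:1 H:1 F:1
  CH(CH3) → C:2 H:4
  CH2 → C:1 H:2
  CH2CF3 → C:2 H:2 F:3
Element totals:
  C: 11
  H: 20
  F: 4
  O: 1

C11H20F4O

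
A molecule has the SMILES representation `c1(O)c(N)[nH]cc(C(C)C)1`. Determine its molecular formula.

Atom tally by fragment:
  pyrrole ring core → C:4 H:5 N:1
  (− 3 ring H displaced by substituents)
  + OH → O:1 H:1
  + NH2 → N:1 H:2
  + CH(CH3)2 → C:3 H:7
Element totals:
  C: 7
  H: 12
  N: 2
  O: 1

C7H12N2O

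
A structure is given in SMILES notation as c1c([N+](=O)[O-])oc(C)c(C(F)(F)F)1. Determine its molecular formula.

Atom tally by fragment:
  furan ring core → C:4 H:4 O:1
  (− 3 ring H displaced by substituents)
  + NO2 → N:1 O:2
  + CH3 → C:1 H:3
  + CF3 → C:1 F:3
Element totals:
  C: 6
  H: 4
  F: 3
  N: 1
  O: 3

C6H4F3NO3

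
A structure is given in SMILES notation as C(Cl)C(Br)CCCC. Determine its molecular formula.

Atom tally by fragment:
  ClCH2 → C:1 H:2 Cl:1
  CH(Br) → C:1 H:1 Br:1
  CH2 → C:1 H:2
  CH2 → C:1 H:2
  CH2 → C:1 H:2
  CH3 → C:1 H:3
Element totals:
  C: 6
  H: 12
  Br: 1
  Cl: 1

C6H12BrCl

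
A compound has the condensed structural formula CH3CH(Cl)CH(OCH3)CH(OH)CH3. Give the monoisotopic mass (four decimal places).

Atom tally by fragment:
  CH3 → C:1 H:3
  CH(Cl) → C:1 H:1 Cl:1
  CH(OCH3) → C:2 H:4 O:1
  CH(OH) → C:1 H:2 O:1
  CH3 → C:1 H:3
Element totals:
  C: 6
  H: 13
  Cl: 1
  O: 2
Molecular formula: C6H13ClO2.
  M = 6(12.0) + 13(1.007825) + 34.968853 + 2(15.994915)
    = 72.000000 + 13.101725 + 34.968853 + 31.989830 = 152.060408

152.0604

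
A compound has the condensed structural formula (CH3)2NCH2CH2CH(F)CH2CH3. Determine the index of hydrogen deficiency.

0

Atom tally by fragment:
  (CH3)2NCH2 → C:3 H:8 N:1
  CH2 → C:1 H:2
  CH(F) → C:1 H:1 F:1
  CH2 → C:1 H:2
  CH3 → C:1 H:3
Element totals:
  C: 7
  H: 16
  F: 1
  N: 1
Molecular formula: C7H16FN.
DoU = (2C + 2 + N − H − X) / 2 = (2·7 + 2 + 1 − 16 − 1) / 2 = 0.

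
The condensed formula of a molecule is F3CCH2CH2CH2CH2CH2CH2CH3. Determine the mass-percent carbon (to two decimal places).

57.13%

Atom tally by fragment:
  F3CCH2 → C:2 H:2 F:3
  CH2 → C:1 H:2
  CH2 → C:1 H:2
  CH2 → C:1 H:2
  CH2 → C:1 H:2
  CH2 → C:1 H:2
  CH3 → C:1 H:3
Element totals:
  C: 8
  H: 15
  F: 3
Molecular formula: C8H15F3.
Molar mass = 168.202 g/mol.
Mass from C: 8 × 12.011 = 96.088 g/mol.
%C = 96.088 / 168.202 × 100 = 57.13%.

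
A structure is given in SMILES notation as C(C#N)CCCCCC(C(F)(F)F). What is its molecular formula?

Atom tally by fragment:
  NCCH2 → C:2 H:2 N:1
  CH2 → C:1 H:2
  CH2 → C:1 H:2
  CH2 → C:1 H:2
  CH2 → C:1 H:2
  CH2 → C:1 H:2
  CH2CF3 → C:2 H:2 F:3
Element totals:
  C: 9
  H: 14
  F: 3
  N: 1

C9H14F3N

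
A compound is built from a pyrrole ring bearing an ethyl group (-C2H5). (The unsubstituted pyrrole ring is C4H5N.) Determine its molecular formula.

C6H9N

Atom tally by fragment:
  pyrrole ring core → C:4 H:5 N:1
  (− 1 ring H displaced by substituents)
  + C2H5 → C:2 H:5
Element totals:
  C: 6
  H: 9
  N: 1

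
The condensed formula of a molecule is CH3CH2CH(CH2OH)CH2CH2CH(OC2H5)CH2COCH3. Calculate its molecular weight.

216.32 g/mol

Atom tally by fragment:
  CH3 → C:1 H:3
  CH2 → C:1 H:2
  CH(CH2OH) → C:2 H:4 O:1
  CH2 → C:1 H:2
  CH2 → C:1 H:2
  CH(OC2H5) → C:3 H:6 O:1
  CH2COCH3 → C:3 H:5 O:1
Element totals:
  C: 12
  H: 24
  O: 3
Molecular formula: C12H24O3.
  M = 12(12.011) + 24(1.008) + 3(15.999)
    = 144.132 + 24.192 + 47.997 = 216.321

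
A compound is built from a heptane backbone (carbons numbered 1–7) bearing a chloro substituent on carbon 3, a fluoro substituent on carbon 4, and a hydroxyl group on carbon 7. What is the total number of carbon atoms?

Atom tally by fragment:
  CH3 → C:1 H:3
  CH2 → C:1 H:2
  CH(Cl) → C:1 H:1 Cl:1
  CH(F) → C:1 H:1 F:1
  CH2 → C:1 H:2
  CH2 → C:1 H:2
  CH2OH → C:1 H:3 O:1
Element totals:
  C: 7
  H: 14
  Cl: 1
  F: 1
  O: 1

7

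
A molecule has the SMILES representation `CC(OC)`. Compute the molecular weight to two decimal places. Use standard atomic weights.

Atom tally by fragment:
  CH3 → C:1 H:3
  CH2OCH3 → C:2 H:5 O:1
Element totals:
  C: 3
  H: 8
  O: 1
Molecular formula: C3H8O.
  M = 3(12.011) + 8(1.008) + 15.999
    = 36.033 + 8.064 + 15.999 = 60.096

60.10 g/mol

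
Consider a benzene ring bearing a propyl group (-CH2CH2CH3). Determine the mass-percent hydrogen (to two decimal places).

Atom tally by fragment:
  benzene ring core → C:6 H:6
  (− 1 ring H displaced by substituents)
  + CH2CH2CH3 → C:3 H:7
Element totals:
  C: 9
  H: 12
Molecular formula: C9H12.
Molar mass = 120.195 g/mol.
Mass from H: 12 × 1.008 = 12.096 g/mol.
%H = 12.096 / 120.195 × 100 = 10.06%.

10.06%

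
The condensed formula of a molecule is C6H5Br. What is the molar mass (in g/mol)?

Element totals:
  C: 6
  H: 5
  Br: 1
Molecular formula: C6H5Br.
  M = 6(12.011) + 5(1.008) + 79.904
    = 72.066 + 5.040 + 79.904 = 157.010

157.01 g/mol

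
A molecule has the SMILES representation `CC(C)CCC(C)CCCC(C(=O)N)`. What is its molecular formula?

Atom tally by fragment:
  CH3 → C:1 H:3
  CH(CH3) → C:2 H:4
  CH2 → C:1 H:2
  CH2 → C:1 H:2
  CH(CH3) → C:2 H:4
  CH2 → C:1 H:2
  CH2 → C:1 H:2
  CH2 → C:1 H:2
  CH2CONH2 → C:2 H:4 O:1 N:1
Element totals:
  C: 12
  H: 25
  N: 1
  O: 1

C12H25NO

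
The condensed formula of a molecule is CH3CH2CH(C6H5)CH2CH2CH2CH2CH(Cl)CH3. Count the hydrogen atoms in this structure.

Atom tally by fragment:
  CH3 → C:1 H:3
  CH2 → C:1 H:2
  CH(C6H5) → C:7 H:6
  CH2 → C:1 H:2
  CH2 → C:1 H:2
  CH2 → C:1 H:2
  CH2 → C:1 H:2
  CH(Cl) → C:1 H:1 Cl:1
  CH3 → C:1 H:3
Element totals:
  C: 15
  H: 23
  Cl: 1

23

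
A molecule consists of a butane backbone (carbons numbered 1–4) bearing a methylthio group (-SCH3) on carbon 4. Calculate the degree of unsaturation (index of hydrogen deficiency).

0

Atom tally by fragment:
  CH3 → C:1 H:3
  CH2 → C:1 H:2
  CH2 → C:1 H:2
  CH2SCH3 → C:2 H:5 S:1
Element totals:
  C: 5
  H: 12
  S: 1
Molecular formula: C5H12S.
DoU = (2C + 2 + N − H − X) / 2 = (2·5 + 2 + 0 − 12 − 0) / 2 = 0.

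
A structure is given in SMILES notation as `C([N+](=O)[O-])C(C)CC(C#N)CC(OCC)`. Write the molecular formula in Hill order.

Atom tally by fragment:
  O2NCH2 → C:1 H:2 N:1 O:2
  CH(CH3) → C:2 H:4
  CH2 → C:1 H:2
  CH(CN) → C:2 H:1 N:1
  CH2 → C:1 H:2
  CH2OC2H5 → C:3 H:7 O:1
Element totals:
  C: 10
  H: 18
  N: 2
  O: 3

C10H18N2O3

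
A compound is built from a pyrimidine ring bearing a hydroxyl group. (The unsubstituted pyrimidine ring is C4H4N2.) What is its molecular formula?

C4H4N2O

Atom tally by fragment:
  pyrimidine ring core → C:4 H:4 N:2
  (− 1 ring H displaced by substituents)
  + OH → O:1 H:1
Element totals:
  C: 4
  H: 4
  N: 2
  O: 1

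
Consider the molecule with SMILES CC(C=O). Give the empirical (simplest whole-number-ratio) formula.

Atom tally by fragment:
  CH3 → C:1 H:3
  CH2CHO → C:2 H:3 O:1
Element totals:
  C: 3
  H: 6
  O: 1
Molecular formula: C3H6O.
gcd of subscripts (3, 6, 1) = 1, so the empirical formula equals the molecular formula.

C3H6O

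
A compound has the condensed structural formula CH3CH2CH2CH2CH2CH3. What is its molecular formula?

C6H14

Atom tally by fragment:
  CH3 → C:1 H:3
  CH2 → C:1 H:2
  CH2 → C:1 H:2
  CH2 → C:1 H:2
  CH2 → C:1 H:2
  CH3 → C:1 H:3
Element totals:
  C: 6
  H: 14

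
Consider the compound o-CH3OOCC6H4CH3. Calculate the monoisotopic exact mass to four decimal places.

150.0681

Atom tally by fragment:
  benzene ring core → C:6 H:6
  (− 2 ring H displaced by substituents)
  + COOCH3 → C:2 H:3 O:2
  + CH3 → C:1 H:3
Element totals:
  C: 9
  H: 10
  O: 2
Molecular formula: C9H10O2.
  M = 9(12.0) + 10(1.007825) + 2(15.994915)
    = 108.000000 + 10.078250 + 31.989830 = 150.068080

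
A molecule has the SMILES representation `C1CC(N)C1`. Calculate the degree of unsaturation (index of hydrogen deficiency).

Atom tally by fragment:
  cyclobutane ring core → C:4 H:8
  (− 1 ring H displaced by substituents)
  + NH2 → N:1 H:2
Element totals:
  C: 4
  H: 9
  N: 1
Molecular formula: C4H9N.
DoU = (2C + 2 + N − H − X) / 2 = (2·4 + 2 + 1 − 9 − 0) / 2 = 1.

1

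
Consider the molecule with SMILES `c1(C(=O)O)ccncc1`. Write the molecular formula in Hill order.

Atom tally by fragment:
  pyridine ring core → C:5 H:5 N:1
  (− 1 ring H displaced by substituents)
  + COOH → C:1 H:1 O:2
Element totals:
  C: 6
  H: 5
  N: 1
  O: 2

C6H5NO2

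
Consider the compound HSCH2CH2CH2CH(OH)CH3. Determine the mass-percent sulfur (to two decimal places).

26.67%

Element totals:
  C: 5
  H: 12
  O: 1
  S: 1
Molecular formula: C5H12OS.
Molar mass = 120.210 g/mol.
Mass from S: 1 × 32.06 = 32.060 g/mol.
%S = 32.060 / 120.210 × 100 = 26.67%.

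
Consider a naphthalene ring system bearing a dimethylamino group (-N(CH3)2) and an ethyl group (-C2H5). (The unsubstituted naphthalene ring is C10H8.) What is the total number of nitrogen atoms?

1

Atom tally by fragment:
  naphthalene ring system core → C:10 H:8
  (− 2 ring H displaced by substituents)
  + N(CH3)2 → N:1 C:2 H:6
  + C2H5 → C:2 H:5
Element totals:
  C: 14
  H: 17
  N: 1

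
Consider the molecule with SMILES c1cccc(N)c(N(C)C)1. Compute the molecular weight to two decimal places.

Atom tally by fragment:
  benzene ring core → C:6 H:6
  (− 2 ring H displaced by substituents)
  + NH2 → N:1 H:2
  + N(CH3)2 → N:1 C:2 H:6
Element totals:
  C: 8
  H: 12
  N: 2
Molecular formula: C8H12N2.
  M = 8(12.011) + 12(1.008) + 2(14.007)
    = 96.088 + 12.096 + 28.014 = 136.198

136.20 g/mol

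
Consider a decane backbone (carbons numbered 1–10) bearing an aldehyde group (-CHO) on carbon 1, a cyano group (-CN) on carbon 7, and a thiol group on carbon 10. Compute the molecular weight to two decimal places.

227.37 g/mol

Atom tally by fragment:
  OHCCH2 → C:2 H:3 O:1
  CH2 → C:1 H:2
  CH2 → C:1 H:2
  CH2 → C:1 H:2
  CH2 → C:1 H:2
  CH2 → C:1 H:2
  CH(CN) → C:2 H:1 N:1
  CH2 → C:1 H:2
  CH2 → C:1 H:2
  CH2SH → C:1 H:3 S:1
Element totals:
  C: 12
  H: 21
  N: 1
  O: 1
  S: 1
Molecular formula: C12H21NOS.
  M = 12(12.011) + 21(1.008) + 14.007 + 15.999 + 32.06
    = 144.132 + 21.168 + 14.007 + 15.999 + 32.060 = 227.366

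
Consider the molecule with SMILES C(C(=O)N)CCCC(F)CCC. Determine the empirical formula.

Atom tally by fragment:
  H2NOCCH2 → C:2 H:4 O:1 N:1
  CH2 → C:1 H:2
  CH2 → C:1 H:2
  CH2 → C:1 H:2
  CH(F) → C:1 H:1 F:1
  CH2 → C:1 H:2
  CH2 → C:1 H:2
  CH3 → C:1 H:3
Element totals:
  C: 9
  H: 18
  F: 1
  N: 1
  O: 1
Molecular formula: C9H18FNO.
gcd of subscripts (9, 1, 18, 1, 1) = 1, so the empirical formula equals the molecular formula.

C9H18FNO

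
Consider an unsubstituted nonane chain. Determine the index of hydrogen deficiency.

Atom tally by fragment:
  CH3 → C:1 H:3
  CH2 → C:1 H:2
  CH2 → C:1 H:2
  CH2 → C:1 H:2
  CH2 → C:1 H:2
  CH2 → C:1 H:2
  CH2 → C:1 H:2
  CH2 → C:1 H:2
  CH3 → C:1 H:3
Element totals:
  C: 9
  H: 20
Molecular formula: C9H20.
DoU = (2C + 2 + N − H − X) / 2 = (2·9 + 2 + 0 − 20 − 0) / 2 = 0.

0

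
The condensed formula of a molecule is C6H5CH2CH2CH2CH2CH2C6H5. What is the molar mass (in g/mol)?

Atom tally by fragment:
  C6H5CH2 → C:7 H:7
  CH2 → C:1 H:2
  CH2 → C:1 H:2
  CH2 → C:1 H:2
  CH2C6H5 → C:7 H:7
Element totals:
  C: 17
  H: 20
Molecular formula: C17H20.
  M = 17(12.011) + 20(1.008)
    = 204.187 + 20.160 = 224.347

224.35 g/mol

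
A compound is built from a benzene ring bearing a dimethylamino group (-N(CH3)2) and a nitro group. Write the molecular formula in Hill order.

C8H10N2O2

Atom tally by fragment:
  benzene ring core → C:6 H:6
  (− 2 ring H displaced by substituents)
  + N(CH3)2 → N:1 C:2 H:6
  + NO2 → N:1 O:2
Element totals:
  C: 8
  H: 10
  N: 2
  O: 2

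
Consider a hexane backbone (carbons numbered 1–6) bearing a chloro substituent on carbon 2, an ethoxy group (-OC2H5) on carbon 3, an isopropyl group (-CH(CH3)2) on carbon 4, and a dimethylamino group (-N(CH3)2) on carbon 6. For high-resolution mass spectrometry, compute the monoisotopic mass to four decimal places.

249.1859

Atom tally by fragment:
  CH3 → C:1 H:3
  CH(Cl) → C:1 H:1 Cl:1
  CH(OC2H5) → C:3 H:6 O:1
  CH(CH(CH3)2) → C:4 H:8
  CH2 → C:1 H:2
  CH2N(CH3)2 → C:3 H:8 N:1
Element totals:
  C: 13
  H: 28
  Cl: 1
  N: 1
  O: 1
Molecular formula: C13H28ClNO.
  M = 13(12.0) + 28(1.007825) + 34.968853 + 14.003074 + 15.994915
    = 156.000000 + 28.219100 + 34.968853 + 14.003074 + 15.994915 = 249.185942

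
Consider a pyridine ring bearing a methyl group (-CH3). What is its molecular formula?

C6H7N

Atom tally by fragment:
  pyridine ring core → C:5 H:5 N:1
  (− 1 ring H displaced by substituents)
  + CH3 → C:1 H:3
Element totals:
  C: 6
  H: 7
  N: 1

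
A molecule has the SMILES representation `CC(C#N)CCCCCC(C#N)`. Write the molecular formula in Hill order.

Atom tally by fragment:
  CH3 → C:1 H:3
  CH(CN) → C:2 H:1 N:1
  CH2 → C:1 H:2
  CH2 → C:1 H:2
  CH2 → C:1 H:2
  CH2 → C:1 H:2
  CH2 → C:1 H:2
  CH2CN → C:2 H:2 N:1
Element totals:
  C: 10
  H: 16
  N: 2

C10H16N2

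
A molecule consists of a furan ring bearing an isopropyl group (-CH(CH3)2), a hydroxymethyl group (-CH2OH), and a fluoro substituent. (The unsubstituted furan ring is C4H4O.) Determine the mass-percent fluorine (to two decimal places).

Atom tally by fragment:
  furan ring core → C:4 H:4 O:1
  (− 3 ring H displaced by substituents)
  + CH(CH3)2 → C:3 H:7
  + CH2OH → C:1 H:3 O:1
  + F → F:1
Element totals:
  C: 8
  H: 11
  F: 1
  O: 2
Molecular formula: C8H11FO2.
Molar mass = 158.172 g/mol.
Mass from F: 1 × 18.998 = 18.998 g/mol.
%F = 18.998 / 158.172 × 100 = 12.01%.

12.01%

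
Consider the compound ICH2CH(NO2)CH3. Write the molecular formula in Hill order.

Element totals:
  C: 3
  H: 6
  I: 1
  N: 1
  O: 2

C3H6INO2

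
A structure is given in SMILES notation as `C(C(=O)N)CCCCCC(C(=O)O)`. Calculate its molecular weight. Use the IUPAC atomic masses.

Atom tally by fragment:
  H2NOCCH2 → C:2 H:4 O:1 N:1
  CH2 → C:1 H:2
  CH2 → C:1 H:2
  CH2 → C:1 H:2
  CH2 → C:1 H:2
  CH2 → C:1 H:2
  CH2COOH → C:2 H:3 O:2
Element totals:
  C: 9
  H: 17
  N: 1
  O: 3
Molecular formula: C9H17NO3.
  M = 9(12.011) + 17(1.008) + 14.007 + 3(15.999)
    = 108.099 + 17.136 + 14.007 + 47.997 = 187.239

187.24 g/mol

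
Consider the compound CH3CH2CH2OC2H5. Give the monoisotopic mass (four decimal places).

88.0888

Atom tally by fragment:
  CH3 → C:1 H:3
  CH2 → C:1 H:2
  CH2OC2H5 → C:3 H:7 O:1
Element totals:
  C: 5
  H: 12
  O: 1
Molecular formula: C5H12O.
  M = 5(12.0) + 12(1.007825) + 15.994915
    = 60.000000 + 12.093900 + 15.994915 = 88.088815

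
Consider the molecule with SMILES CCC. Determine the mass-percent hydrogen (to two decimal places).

18.29%

Atom tally by fragment:
  CH3 → C:1 H:3
  CH2 → C:1 H:2
  CH3 → C:1 H:3
Element totals:
  C: 3
  H: 8
Molecular formula: C3H8.
Molar mass = 44.097 g/mol.
Mass from H: 8 × 1.008 = 8.064 g/mol.
%H = 8.064 / 44.097 × 100 = 18.29%.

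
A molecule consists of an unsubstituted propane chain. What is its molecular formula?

Atom tally by fragment:
  CH3 → C:1 H:3
  CH2 → C:1 H:2
  CH3 → C:1 H:3
Element totals:
  C: 3
  H: 8

C3H8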